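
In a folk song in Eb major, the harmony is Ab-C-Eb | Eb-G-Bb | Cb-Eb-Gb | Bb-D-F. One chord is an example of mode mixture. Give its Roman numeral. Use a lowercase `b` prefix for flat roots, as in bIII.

Eb major has the diatonic set Eb, Fm, Gm, Ab, Bb, Cm, Ddim. Ab–C–Eb = Ab, Eb–G–Bb = Eb and Bb–D–F = Bb all belong to that set. Cb–Eb–Gb doesn't fit — on degree 6 Eb major would have Cm (vi). Cb is the degree-6 chord of Eb minor, so it is the borrowed bVI.

bVI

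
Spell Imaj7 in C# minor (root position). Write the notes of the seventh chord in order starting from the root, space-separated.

The root, C#, is scale degree 1 — the same note in C# minor and C# major; only the chord quality changes. In C# major the chord on C# is C#–E#–G#–B#.

C# E# G# B#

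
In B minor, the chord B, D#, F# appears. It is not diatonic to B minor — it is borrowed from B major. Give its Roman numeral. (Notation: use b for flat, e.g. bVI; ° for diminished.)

B is scale degree 1 in B minor. The diatonic chord on degree 1 would be Bm (i), but B–D#–F# is the major chord from B major. As a borrowed chord it is labeled I.

I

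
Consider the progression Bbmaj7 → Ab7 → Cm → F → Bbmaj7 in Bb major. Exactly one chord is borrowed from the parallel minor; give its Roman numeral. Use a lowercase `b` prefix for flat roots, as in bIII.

bVII7

The diatonic triads in Bb major are Bb, Cm, Dm, Eb, F, Gm, Adim. Bbmaj7, Cm and F all belong to that set. Ab7 (Ab–C–Eb–Gb) doesn't fit — on degree 7 Bb major would have Adim (vii°). Ab7 is the degree-7 chord of Bb minor, so it is the borrowed bVII7.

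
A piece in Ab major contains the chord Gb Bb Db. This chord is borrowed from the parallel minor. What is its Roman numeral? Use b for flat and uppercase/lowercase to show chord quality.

In Ab major scale degree 7 is G; Gb is its lowered form, from Ab minor. Gb–Bb–Db is a major chord — the form found in Ab minor, not the diatonic vii° (Gdim). Borrowed into Ab major it is written bVII.

bVII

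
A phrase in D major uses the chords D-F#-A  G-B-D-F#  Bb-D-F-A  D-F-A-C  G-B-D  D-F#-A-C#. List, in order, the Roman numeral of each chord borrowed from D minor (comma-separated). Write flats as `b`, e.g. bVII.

D major has the diatonic set D, Em, F#m, G, A, Bm, C#dim. D–F#–A = D, G–B–D–F# = Gmaj7, G–B–D = G and D–F#–A–C# = Dmaj7 all belong to that set. But Bb–D–F–A is foreign: the diatonic vi on degree 6 is Bm, whereas Bbmaj7 comes from D minor. It is labeled bVImaj7. But D–F–A–C is foreign: the diatonic I on degree 1 is D, whereas Dm7 comes from D minor. It is labeled i7.

bVImaj7, i7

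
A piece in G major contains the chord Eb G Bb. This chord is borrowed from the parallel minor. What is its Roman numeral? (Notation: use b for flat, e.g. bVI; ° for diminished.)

Eb is the lowered form of scale degree 6 in G major (the diatonic degree 6 is E). Eb–G–Bb is a major chord — the form found in G minor, not the diatonic vi (Em). Borrowed into G major it is written bVI.

bVI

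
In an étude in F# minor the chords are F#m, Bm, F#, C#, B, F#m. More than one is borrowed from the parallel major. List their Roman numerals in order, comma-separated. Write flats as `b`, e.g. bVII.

I, IV

In F# minor (with V from harmonic minor) the diatonic chords are F#m, G#dim, A, Bm, C#, D, E. F#m, Bm and C# are all diatonic. F# (F#–A#–C#) is not: scale degree 1 in F# minor carries F#m (i). In F# major the chord on that degree is F#, so here it functions as I, borrowed from the parallel major. B (B–D#–F#) is not: scale degree 4 in F# minor carries Bm (iv). In F# major the chord on that degree is B, so here it functions as IV, borrowed from the parallel major.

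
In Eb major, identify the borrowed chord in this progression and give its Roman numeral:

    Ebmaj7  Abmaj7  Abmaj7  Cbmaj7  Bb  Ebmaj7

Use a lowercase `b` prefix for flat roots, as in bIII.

bVImaj7

In Eb major the diatonic chords are Eb, Fm, Gm, Ab, Bb, Cm, Ddim. Of the given chords, Ebmaj7, Abmaj7 and Bb are diatonic. Cbmaj7 (Cb–Eb–Gb–Bb) doesn't fit — on degree 6 Eb major would have Cm (vi). Cbmaj7 is the degree-6 chord of Eb minor, so it is the borrowed bVImaj7.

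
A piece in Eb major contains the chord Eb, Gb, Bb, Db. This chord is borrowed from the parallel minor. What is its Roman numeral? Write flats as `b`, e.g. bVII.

The root Eb is the diatonic 1st degree of Eb major; the borrowing shows in the chord quality. The diatonic chord on degree 1 would be Eb (I), but Eb–Gb–Bb–Db is the minor-seventh chord from Eb minor. As a borrowed chord it is labeled i7.

i7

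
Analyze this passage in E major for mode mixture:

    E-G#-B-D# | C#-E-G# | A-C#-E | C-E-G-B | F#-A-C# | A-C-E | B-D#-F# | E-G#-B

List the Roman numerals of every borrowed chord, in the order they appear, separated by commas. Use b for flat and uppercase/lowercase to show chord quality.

bVImaj7, iv

The diatonic triads in E major are E, F#m, G#m, A, B, C#m, D#dim. E–G#–B–D# = Emaj7, C#–E–G# = C#m, A–C#–E = A, F#–A–C# = F#m, B–D#–F# = B and E–G#–B = E are all diatonic. C–E–G–B doesn't fit — on degree 6 E major would have C#m (vi). Cmaj7 is the degree-6 chord of E minor, so it is the borrowed bVImaj7. A–C–E is not: scale degree 4 in E major carries A (IV). In E minor the chord on that degree is Am, so here it functions as iv, borrowed from the parallel minor.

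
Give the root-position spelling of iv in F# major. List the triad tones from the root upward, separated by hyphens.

The root, B, is scale degree 4 — the same note in F# major and F# minor; only the chord quality changes. Building the minor chord from the parallel minor on B: B–D–F#.

B-D-F#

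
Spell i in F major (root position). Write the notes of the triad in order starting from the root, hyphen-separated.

F-Ab-C

i is built on scale degree 1, which is F in both F major and its parallel. Building the minor chord from the parallel minor on F: F–Ab–C.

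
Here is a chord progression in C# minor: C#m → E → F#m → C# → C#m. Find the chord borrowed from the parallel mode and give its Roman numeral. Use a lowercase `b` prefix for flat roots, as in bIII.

I

The diatonic triads in C# minor (with V from harmonic minor) are C#m, D#dim, E, F#m, G#, A, B. C#m, E and F#m all belong to that set. C# (C#–E#–G#) doesn't fit — on degree 1 C# minor would have C#m (i). C# is the degree-1 chord of C# major, so it is the borrowed I.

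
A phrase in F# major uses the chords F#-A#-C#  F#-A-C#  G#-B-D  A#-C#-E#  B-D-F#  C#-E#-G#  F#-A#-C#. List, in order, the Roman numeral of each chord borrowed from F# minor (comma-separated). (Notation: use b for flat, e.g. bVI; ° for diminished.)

The diatonic triads in F# major are F#, G#m, A#m, B, C#, D#m, E#dim. F#–A#–C# = F#, A#–C#–E# = A#m and C#–E#–G# = C# all belong to that set. But F#–A–C# is foreign: the diatonic I on degree 1 is F#, whereas F#m comes from F# minor. It is labeled i. G#–B–D doesn't fit — on degree 2 F# major would have G#m (ii). G#dim is the degree-2 chord of F# minor, so it is the borrowed ii°. B–D–F# is not: scale degree 4 in F# major carries B (IV). In F# minor the chord on that degree is Bm, so here it functions as iv, borrowed from the parallel minor.

i, ii°, iv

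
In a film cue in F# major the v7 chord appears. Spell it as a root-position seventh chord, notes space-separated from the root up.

C# E G# B

The root, C#, is scale degree 5 — the same note in F# major and F# minor; only the chord quality changes. Stacking thirds in F# minor on C# gives C#–E–G#–B.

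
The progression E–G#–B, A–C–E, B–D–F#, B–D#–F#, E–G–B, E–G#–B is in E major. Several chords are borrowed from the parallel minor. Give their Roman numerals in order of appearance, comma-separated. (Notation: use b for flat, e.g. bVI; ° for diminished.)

E major has the diatonic set E, F#m, G#m, A, B, C#m, D#dim. E–G#–B = E and B–D#–F# = B both belong to that set. But A–C–E is foreign: the diatonic IV on degree 4 is A, whereas Am comes from E minor. It is labeled iv. B–D–F# is not: scale degree 5 in E major carries B (V). In E minor the chord on that degree is Bm, so here it functions as v, borrowed from the parallel minor. E–G–B doesn't fit — on degree 1 E major would have E (I). Em is the degree-1 chord of E minor, so it is the borrowed i.

iv, v, i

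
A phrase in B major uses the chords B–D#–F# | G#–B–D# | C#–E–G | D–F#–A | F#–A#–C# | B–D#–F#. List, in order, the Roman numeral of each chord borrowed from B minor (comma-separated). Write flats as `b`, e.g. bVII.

In B major the diatonic chords are B, C#m, D#m, E, F#, G#m, A#dim. B–D#–F# = B, G#–B–D# = G#m and F#–A#–C# = F# all belong to that set. C#–E–G is not: scale degree 2 in B major carries C#m (ii). In B minor the chord on that degree is C#dim, so here it functions as ii°, borrowed from the parallel minor. D–F#–A is not: scale degree 3 in B major carries D#m (iii). In B minor the chord on that degree is D, so here it functions as bIII, borrowed from the parallel minor.

ii°, bIII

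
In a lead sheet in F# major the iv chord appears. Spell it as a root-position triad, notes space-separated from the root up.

B D F#

The root, B, is scale degree 4 — the same note in F# major and F# minor; only the chord quality changes. In F# minor the chord on B is B–D–F#.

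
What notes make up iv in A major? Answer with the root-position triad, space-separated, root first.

D F A

iv is built on scale degree 4, which is D in both A major and its parallel. Stacking thirds in A minor on D gives D–F–A.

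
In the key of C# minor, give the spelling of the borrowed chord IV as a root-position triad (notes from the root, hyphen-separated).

The root, F#, is scale degree 4 — the same note in C# minor and C# major; only the chord quality changes. Building the major chord from the parallel major on F#: F#–A#–C#.

F#-A#-C#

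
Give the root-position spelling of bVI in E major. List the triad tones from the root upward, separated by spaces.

The root of bVI is the lowered 6th degree: C# becomes C. Building the major chord from the parallel minor on C: C–E–G.

C E G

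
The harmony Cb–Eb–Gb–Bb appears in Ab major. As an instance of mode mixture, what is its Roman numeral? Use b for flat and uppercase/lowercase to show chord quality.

The root Cb is the lowered 3rd scale degree — diatonically Ab major has C there. Cb–Eb–Gb–Bb is a major-seventh chord — the form found in Ab minor, not the diatonic iii (Cm). Borrowed into Ab major it is written bIIImaj7.

bIIImaj7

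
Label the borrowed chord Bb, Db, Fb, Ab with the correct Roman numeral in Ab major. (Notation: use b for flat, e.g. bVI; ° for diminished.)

The root Bb is the diatonic 2nd degree of Ab major; the borrowing shows in the chord quality. The diatonic chord on degree 2 would be Bbm (ii), but Bb–Db–Fb–Ab is the half-diminished-seventh chord from Ab minor. As a borrowed chord it is labeled iiø7.

iiø7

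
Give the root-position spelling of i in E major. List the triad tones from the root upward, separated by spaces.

i is built on scale degree 1, which is E in both E major and its parallel. Stacking thirds in E minor on E gives E–G–B.

E G B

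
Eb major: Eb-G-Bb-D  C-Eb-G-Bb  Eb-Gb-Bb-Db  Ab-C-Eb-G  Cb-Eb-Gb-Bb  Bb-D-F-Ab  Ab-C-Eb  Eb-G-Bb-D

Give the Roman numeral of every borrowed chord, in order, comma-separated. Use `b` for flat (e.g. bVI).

In Eb major the diatonic chords are Eb, Fm, Gm, Ab, Bb, Cm, Ddim. Of the given chords, Eb–G–Bb–D = Ebmaj7, C–Eb–G–Bb = Cm7, Ab–C–Eb–G = Abmaj7, Bb–D–F–Ab = Bb7 and Ab–C–Eb = Ab are diatonic. Eb–Gb–Bb–Db doesn't fit — on degree 1 Eb major would have Eb (I). Ebm7 is the degree-1 chord of Eb minor, so it is the borrowed i7. But Cb–Eb–Gb–Bb is foreign: the diatonic vi on degree 6 is Cm, whereas Cbmaj7 comes from Eb minor. It is labeled bVImaj7.

i7, bVImaj7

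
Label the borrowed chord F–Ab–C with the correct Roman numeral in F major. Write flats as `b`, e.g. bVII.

i

The root F is the diatonic 1st degree of F major; the borrowing shows in the chord quality. The diatonic chord on degree 1 would be F (I), but F–Ab–C is the minor chord from F minor. As a borrowed chord it is labeled i.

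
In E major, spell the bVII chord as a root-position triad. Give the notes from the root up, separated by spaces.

bVII is built on the lowered scale degree 7. In E major degree 7 is D#; lowered it becomes D. Stacking thirds in E minor on D gives D–F#–A.

D F# A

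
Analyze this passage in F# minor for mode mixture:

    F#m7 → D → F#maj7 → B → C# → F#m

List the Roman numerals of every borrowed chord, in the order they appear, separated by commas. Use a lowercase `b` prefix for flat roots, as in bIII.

Imaj7, IV

F# minor has the diatonic set F#m, G#dim, A, Bm, C#, D, E (with V from harmonic minor). F#m7, D, C# and F#m all belong to that set. F#maj7 (F#–A#–C#–E#) is not: scale degree 1 in F# minor carries F#m (i). In F# major the chord on that degree is F#maj7, so here it functions as Imaj7, borrowed from the parallel major. B (B–D#–F#) doesn't fit — on degree 4 F# minor would have Bm (iv). B is the degree-4 chord of F# major, so it is the borrowed IV.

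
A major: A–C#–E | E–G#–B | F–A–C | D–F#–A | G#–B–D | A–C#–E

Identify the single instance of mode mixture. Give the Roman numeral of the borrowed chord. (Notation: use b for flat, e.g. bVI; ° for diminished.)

bVI

In A major the diatonic chords are A, Bm, C#m, D, E, F#m, G#dim. A–C#–E = A, E–G#–B = E, D–F#–A = D and G#–B–D = G#dim are all diatonic. F–A–C doesn't fit — on degree 6 A major would have F#m (vi). F is the degree-6 chord of A minor, so it is the borrowed bVI.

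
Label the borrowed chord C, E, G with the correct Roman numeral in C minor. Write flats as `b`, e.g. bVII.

I

C is scale degree 1 in C minor. Diatonically C minor has Cm (i) on that degree; C–E–G is instead the major chord native to C major, so it takes the label I.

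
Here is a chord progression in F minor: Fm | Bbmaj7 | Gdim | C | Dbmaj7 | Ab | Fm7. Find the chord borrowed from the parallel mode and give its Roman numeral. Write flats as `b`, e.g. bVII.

IVmaj7

F minor has the diatonic set Fm, Gdim, Ab, Bbm, C, Db, Eb (with V from harmonic minor). Fm, Gdim, C, Dbmaj7, Ab and Fm7 all belong to that set. But Bbmaj7 (Bb–D–F–A) is foreign: the diatonic iv on degree 4 is Bbm, whereas Bbmaj7 comes from F major. It is labeled IVmaj7.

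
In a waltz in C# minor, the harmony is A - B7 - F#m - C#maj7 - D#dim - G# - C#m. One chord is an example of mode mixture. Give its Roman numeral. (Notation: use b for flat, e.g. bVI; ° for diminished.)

Imaj7

C# minor has the diatonic set C#m, D#dim, E, F#m, G#, A, B (with V from harmonic minor). Of the given chords, A, B7, F#m, D#dim, G# and C#m are diatonic. But C#maj7 (C#–E#–G#–B#) is foreign: the diatonic i on degree 1 is C#m, whereas C#maj7 comes from C# major. It is labeled Imaj7.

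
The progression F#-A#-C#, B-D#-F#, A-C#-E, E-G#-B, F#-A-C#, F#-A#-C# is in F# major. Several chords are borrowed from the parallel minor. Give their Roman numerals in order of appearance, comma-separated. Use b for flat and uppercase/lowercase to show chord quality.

bIII, bVII, i

F# major has the diatonic set F#, G#m, A#m, B, C#, D#m, E#dim. Of the given chords, F#–A#–C# = F# and B–D#–F# = B are diatonic. A–C#–E is not: scale degree 3 in F# major carries A#m (iii). In F# minor the chord on that degree is A, so here it functions as bIII, borrowed from the parallel minor. E–G#–B doesn't fit — on degree 7 F# major would have E#dim (vii°). E is the degree-7 chord of F# minor, so it is the borrowed bVII. F#–A–C# doesn't fit — on degree 1 F# major would have F# (I). F#m is the degree-1 chord of F# minor, so it is the borrowed i.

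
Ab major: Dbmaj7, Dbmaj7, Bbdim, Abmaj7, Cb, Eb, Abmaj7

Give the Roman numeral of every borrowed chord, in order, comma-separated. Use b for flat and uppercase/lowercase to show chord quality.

ii°, bIII

Ab major has the diatonic set Ab, Bbm, Cm, Db, Eb, Fm, Gdim. Dbmaj7, Abmaj7 and Eb all belong to that set. Bbdim (Bb–Db–Fb) doesn't fit — on degree 2 Ab major would have Bbm (ii). Bbdim is the degree-2 chord of Ab minor, so it is the borrowed ii°. Cb (Cb–Eb–Gb) is not: scale degree 3 in Ab major carries Cm (iii). In Ab minor the chord on that degree is Cb, so here it functions as bIII, borrowed from the parallel minor.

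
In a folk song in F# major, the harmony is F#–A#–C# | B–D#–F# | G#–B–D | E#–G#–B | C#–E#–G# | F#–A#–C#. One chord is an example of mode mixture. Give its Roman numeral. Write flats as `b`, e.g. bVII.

F# major has the diatonic set F#, G#m, A#m, B, C#, D#m, E#dim. Of the given chords, F#–A#–C# = F#, B–D#–F# = B, E#–G#–B = E#dim and C#–E#–G# = C# are diatonic. G#–B–D is not: scale degree 2 in F# major carries G#m (ii). In F# minor the chord on that degree is G#dim, so here it functions as ii°, borrowed from the parallel minor.

ii°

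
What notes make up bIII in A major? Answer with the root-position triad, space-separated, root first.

C E G

The root of bIII is the lowered 3rd degree: C# becomes C. In A minor the chord on C is C–E–G.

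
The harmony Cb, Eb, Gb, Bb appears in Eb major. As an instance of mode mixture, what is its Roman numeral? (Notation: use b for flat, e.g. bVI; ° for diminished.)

Cb is the lowered form of scale degree 6 in Eb major (the diatonic degree 6 is C). Cb–Eb–Gb–Bb is a major-seventh chord — the form found in Eb minor, not the diatonic vi (Cm). Borrowed into Eb major it is written bVImaj7.

bVImaj7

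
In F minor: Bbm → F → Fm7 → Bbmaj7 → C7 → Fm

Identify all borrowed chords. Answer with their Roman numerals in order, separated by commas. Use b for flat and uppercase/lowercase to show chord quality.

In F minor (with V from harmonic minor) the diatonic chords are Fm, Gdim, Ab, Bbm, C, Db, Eb. Bbm, Fm7, C7 and Fm all belong to that set. F (F–A–C) is not: scale degree 1 in F minor carries Fm (i). In F major the chord on that degree is F, so here it functions as I, borrowed from the parallel major. But Bbmaj7 (Bb–D–F–A) is foreign: the diatonic iv on degree 4 is Bbm, whereas Bbmaj7 comes from F major. It is labeled IVmaj7.

I, IVmaj7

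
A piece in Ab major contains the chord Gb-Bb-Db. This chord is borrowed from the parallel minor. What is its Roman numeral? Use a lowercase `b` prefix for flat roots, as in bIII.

The root Gb is the lowered 7th scale degree — diatonically Ab major has G there. Diatonically Ab major has Gdim (vii°) on that degree; Gb–Bb–Db is instead the major chord native to Ab minor, so it takes the label bVII.

bVII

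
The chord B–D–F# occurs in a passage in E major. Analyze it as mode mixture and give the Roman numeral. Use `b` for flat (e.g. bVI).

v

The root B is the diatonic 5th degree of E major; the borrowing shows in the chord quality. Diatonically E major has B (V) on that degree; B–D–F# is instead the minor chord native to E minor, so it takes the label v.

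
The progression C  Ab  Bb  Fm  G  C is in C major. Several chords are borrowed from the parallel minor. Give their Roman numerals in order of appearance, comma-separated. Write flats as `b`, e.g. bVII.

In C major the diatonic chords are C, Dm, Em, F, G, Am, Bdim. Of the given chords, C and G are diatonic. Ab (Ab–C–Eb) doesn't fit — on degree 6 C major would have Am (vi). Ab is the degree-6 chord of C minor, so it is the borrowed bVI. But Bb (Bb–D–F) is foreign: the diatonic vii° on degree 7 is Bdim, whereas Bb comes from C minor. It is labeled bVII. Fm (F–Ab–C) doesn't fit — on degree 4 C major would have F (IV). Fm is the degree-4 chord of C minor, so it is the borrowed iv.

bVI, bVII, iv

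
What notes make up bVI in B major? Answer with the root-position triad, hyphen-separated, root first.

G-B-D

The root of bVI is the lowered 6th degree: G# becomes G. In B minor the chord on G is G–B–D.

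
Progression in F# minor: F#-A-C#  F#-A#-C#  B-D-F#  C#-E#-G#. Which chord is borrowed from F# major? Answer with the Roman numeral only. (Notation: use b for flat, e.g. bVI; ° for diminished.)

F# minor has the diatonic set F#m, G#dim, A, Bm, C#, D, E (with V from harmonic minor). F#–A–C# = F#m, B–D–F# = Bm and C#–E#–G# = C# all belong to that set. F#–A#–C# doesn't fit — on degree 1 F# minor would have F#m (i). F# is the degree-1 chord of F# major, so it is the borrowed I.

I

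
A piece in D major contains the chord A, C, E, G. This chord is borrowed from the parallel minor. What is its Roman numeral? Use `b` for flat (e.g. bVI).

v7

The root A is the diatonic 5th degree of D major; the borrowing shows in the chord quality. Diatonically D major has A (V) on that degree; A–C–E–G is instead the minor-seventh chord native to D minor, so it takes the label v7.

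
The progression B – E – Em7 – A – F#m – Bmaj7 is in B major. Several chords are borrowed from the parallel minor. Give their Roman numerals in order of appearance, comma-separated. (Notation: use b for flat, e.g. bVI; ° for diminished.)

In B major the diatonic chords are B, C#m, D#m, E, F#, G#m, A#dim. B, E and Bmaj7 are all diatonic. Em7 (E–G–B–D) doesn't fit — on degree 4 B major would have E (IV). Em7 is the degree-4 chord of B minor, so it is the borrowed iv7. But A (A–C#–E) is foreign: the diatonic vii° on degree 7 is A#dim, whereas A comes from B minor. It is labeled bVII. F#m (F#–A–C#) doesn't fit — on degree 5 B major would have F# (V). F#m is the degree-5 chord of B minor, so it is the borrowed v.

iv7, bVII, v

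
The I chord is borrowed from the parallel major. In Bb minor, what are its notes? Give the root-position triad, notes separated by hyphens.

Bb-D-F

The root, Bb, is scale degree 1 — the same note in Bb minor and Bb major; only the chord quality changes. Building the major chord from the parallel major on Bb: Bb–D–F.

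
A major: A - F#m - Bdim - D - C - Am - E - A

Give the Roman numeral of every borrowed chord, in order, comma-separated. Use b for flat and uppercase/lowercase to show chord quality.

In A major the diatonic chords are A, Bm, C#m, D, E, F#m, G#dim. A, F#m, D and E are all diatonic. Bdim (B–D–F) doesn't fit — on degree 2 A major would have Bm (ii). Bdim is the degree-2 chord of A minor, so it is the borrowed ii°. C (C–E–G) is not: scale degree 3 in A major carries C#m (iii). In A minor the chord on that degree is C, so here it functions as bIII, borrowed from the parallel minor. But Am (A–C–E) is foreign: the diatonic I on degree 1 is A, whereas Am comes from A minor. It is labeled i.

ii°, bIII, i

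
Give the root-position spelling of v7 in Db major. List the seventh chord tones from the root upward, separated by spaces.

v7 is built on scale degree 5, which is Ab in both Db major and its parallel. Stacking thirds in Db minor on Ab gives Ab–Cb–Eb–Gb.

Ab Cb Eb Gb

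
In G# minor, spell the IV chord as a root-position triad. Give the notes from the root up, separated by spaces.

C# E# G#

IV is built on scale degree 4, which is C# in both G# minor and its parallel. Stacking thirds in G# major on C# gives C#–E#–G#.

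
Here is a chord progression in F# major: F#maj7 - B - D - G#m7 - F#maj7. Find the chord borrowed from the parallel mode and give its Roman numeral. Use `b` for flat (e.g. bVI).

F# major has the diatonic set F#, G#m, A#m, B, C#, D#m, E#dim. F#maj7, B and G#m7 all belong to that set. D (D–F#–A) is not: scale degree 6 in F# major carries D#m (vi). In F# minor the chord on that degree is D, so here it functions as bVI, borrowed from the parallel minor.

bVI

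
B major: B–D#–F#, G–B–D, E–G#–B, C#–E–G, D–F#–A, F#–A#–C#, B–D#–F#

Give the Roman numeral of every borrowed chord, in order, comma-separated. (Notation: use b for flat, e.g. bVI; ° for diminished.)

In B major the diatonic chords are B, C#m, D#m, E, F#, G#m, A#dim. B–D#–F# = B, E–G#–B = E and F#–A#–C# = F# all belong to that set. But G–B–D is foreign: the diatonic vi on degree 6 is G#m, whereas G comes from B minor. It is labeled bVI. C#–E–G doesn't fit — on degree 2 B major would have C#m (ii). C#dim is the degree-2 chord of B minor, so it is the borrowed ii°. D–F#–A is not: scale degree 3 in B major carries D#m (iii). In B minor the chord on that degree is D, so here it functions as bIII, borrowed from the parallel minor.

bVI, ii°, bIII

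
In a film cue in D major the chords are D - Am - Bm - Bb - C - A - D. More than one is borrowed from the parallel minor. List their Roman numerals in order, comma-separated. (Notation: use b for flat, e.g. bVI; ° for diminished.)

The diatonic triads in D major are D, Em, F#m, G, A, Bm, C#dim. D, Bm and A are all diatonic. But Am (A–C–E) is foreign: the diatonic V on degree 5 is A, whereas Am comes from D minor. It is labeled v. Bb (Bb–D–F) is not: scale degree 6 in D major carries Bm (vi). In D minor the chord on that degree is Bb, so here it functions as bVI, borrowed from the parallel minor. But C (C–E–G) is foreign: the diatonic vii° on degree 7 is C#dim, whereas C comes from D minor. It is labeled bVII.

v, bVI, bVII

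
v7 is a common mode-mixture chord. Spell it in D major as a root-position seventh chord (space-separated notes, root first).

v7 is built on scale degree 5, which is A in both D major and its parallel. Building the minor-seventh chord from the parallel minor on A: A–C–E–G.

A C E G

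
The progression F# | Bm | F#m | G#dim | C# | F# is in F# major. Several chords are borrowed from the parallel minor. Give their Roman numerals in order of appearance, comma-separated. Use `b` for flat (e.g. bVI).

iv, i, ii°

In F# major the diatonic chords are F#, G#m, A#m, B, C#, D#m, E#dim. F# and C# are both diatonic. Bm (B–D–F#) doesn't fit — on degree 4 F# major would have B (IV). Bm is the degree-4 chord of F# minor, so it is the borrowed iv. F#m (F#–A–C#) doesn't fit — on degree 1 F# major would have F# (I). F#m is the degree-1 chord of F# minor, so it is the borrowed i. G#dim (G#–B–D) is not: scale degree 2 in F# major carries G#m (ii). In F# minor the chord on that degree is G#dim, so here it functions as ii°, borrowed from the parallel minor.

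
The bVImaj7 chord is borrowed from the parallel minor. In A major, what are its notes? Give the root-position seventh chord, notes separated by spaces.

F A C E

Scale degree 6 in A major is F#. bVImaj7 uses the lowered form, F, taken from A minor. Stacking thirds in A minor on F gives F–A–C–E.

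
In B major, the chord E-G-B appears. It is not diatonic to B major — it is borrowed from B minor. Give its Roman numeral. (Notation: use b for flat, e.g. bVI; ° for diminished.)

E is scale degree 4 in B major. The diatonic chord on degree 4 would be E (IV), but E–G–B is the minor chord from B minor. As a borrowed chord it is labeled iv.

iv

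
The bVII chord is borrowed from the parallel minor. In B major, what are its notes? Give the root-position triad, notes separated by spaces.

bVII is built on the lowered scale degree 7. In B major degree 7 is A#; lowered it becomes A. In B minor the chord on A is A–C#–E.

A C# E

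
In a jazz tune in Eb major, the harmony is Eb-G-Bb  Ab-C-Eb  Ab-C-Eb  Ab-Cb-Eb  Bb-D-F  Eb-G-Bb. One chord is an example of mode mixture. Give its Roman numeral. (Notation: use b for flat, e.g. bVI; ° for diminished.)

Eb major has the diatonic set Eb, Fm, Gm, Ab, Bb, Cm, Ddim. Eb–G–Bb = Eb, Ab–C–Eb = Ab and Bb–D–F = Bb are all diatonic. Ab–Cb–Eb is not: scale degree 4 in Eb major carries Ab (IV). In Eb minor the chord on that degree is Abm, so here it functions as iv, borrowed from the parallel minor.

iv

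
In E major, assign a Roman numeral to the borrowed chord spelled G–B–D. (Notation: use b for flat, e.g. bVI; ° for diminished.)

G is the lowered form of scale degree 3 in E major (the diatonic degree 3 is G#). G–B–D is a major chord — the form found in E minor, not the diatonic iii (G#m). Borrowed into E major it is written bIII.

bIII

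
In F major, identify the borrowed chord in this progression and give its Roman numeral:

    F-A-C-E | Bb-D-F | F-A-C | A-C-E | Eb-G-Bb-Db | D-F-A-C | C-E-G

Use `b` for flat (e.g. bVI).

In F major the diatonic chords are F, Gm, Am, Bb, C, Dm, Edim. Of the given chords, F–A–C–E = Fmaj7, Bb–D–F = Bb, F–A–C = F, A–C–E = Am, D–F–A–C = Dm7 and C–E–G = C are diatonic. Eb–G–Bb–Db is not: scale degree 7 in F major carries Edim (vii°). In F minor the chord on that degree is Eb7, so here it functions as bVII7, borrowed from the parallel minor.

bVII7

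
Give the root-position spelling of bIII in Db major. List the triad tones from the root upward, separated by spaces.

bIII is built on the lowered scale degree 3. In Db major degree 3 is F; lowered it becomes Fb. In Db minor the chord on Fb is Fb–Ab–Cb.

Fb Ab Cb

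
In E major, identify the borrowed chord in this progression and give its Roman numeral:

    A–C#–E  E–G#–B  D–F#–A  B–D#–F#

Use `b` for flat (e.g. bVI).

bVII

E major has the diatonic set E, F#m, G#m, A, B, C#m, D#dim. A–C#–E = A, E–G#–B = E and B–D#–F# = B are all diatonic. But D–F#–A is foreign: the diatonic vii° on degree 7 is D#dim, whereas D comes from E minor. It is labeled bVII.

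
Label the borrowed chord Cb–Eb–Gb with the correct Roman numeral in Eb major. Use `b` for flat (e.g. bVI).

bVI

The root Cb is the lowered 6th scale degree — diatonically Eb major has C there. Diatonically Eb major has Cm (vi) on that degree; Cb–Eb–Gb is instead the major chord native to Eb minor, so it takes the label bVI.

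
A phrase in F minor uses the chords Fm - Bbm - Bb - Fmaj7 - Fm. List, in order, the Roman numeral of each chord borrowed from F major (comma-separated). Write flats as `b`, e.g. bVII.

IV, Imaj7

F minor has the diatonic set Fm, Gdim, Ab, Bbm, C, Db, Eb (with V from harmonic minor). Fm and Bbm both belong to that set. Bb (Bb–D–F) is not: scale degree 4 in F minor carries Bbm (iv). In F major the chord on that degree is Bb, so here it functions as IV, borrowed from the parallel major. Fmaj7 (F–A–C–E) doesn't fit — on degree 1 F minor would have Fm (i). Fmaj7 is the degree-1 chord of F major, so it is the borrowed Imaj7.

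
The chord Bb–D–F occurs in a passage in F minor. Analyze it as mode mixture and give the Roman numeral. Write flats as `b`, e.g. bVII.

Bb is scale degree 4 in F minor. Bb–D–F is a major chord — the form found in F major, not the diatonic iv (Bbm). Borrowed into F minor it is written IV.

IV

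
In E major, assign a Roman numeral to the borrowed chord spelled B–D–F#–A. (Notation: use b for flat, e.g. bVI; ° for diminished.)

B is scale degree 5 in E major. Diatonically E major has B (V) on that degree; B–D–F#–A is instead the minor-seventh chord native to E minor, so it takes the label v7.

v7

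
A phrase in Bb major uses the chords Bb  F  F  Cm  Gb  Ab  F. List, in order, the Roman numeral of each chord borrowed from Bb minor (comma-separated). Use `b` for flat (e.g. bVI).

bVI, bVII

Bb major has the diatonic set Bb, Cm, Dm, Eb, F, Gm, Adim. Bb, F and Cm all belong to that set. Gb (Gb–Bb–Db) is not: scale degree 6 in Bb major carries Gm (vi). In Bb minor the chord on that degree is Gb, so here it functions as bVI, borrowed from the parallel minor. But Ab (Ab–C–Eb) is foreign: the diatonic vii° on degree 7 is Adim, whereas Ab comes from Bb minor. It is labeled bVII.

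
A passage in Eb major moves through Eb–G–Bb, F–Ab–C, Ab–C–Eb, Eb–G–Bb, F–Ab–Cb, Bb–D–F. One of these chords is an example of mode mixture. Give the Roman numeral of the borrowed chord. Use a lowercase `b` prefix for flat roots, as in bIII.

Eb major has the diatonic set Eb, Fm, Gm, Ab, Bb, Cm, Ddim. Eb–G–Bb = Eb, F–Ab–C = Fm, Ab–C–Eb = Ab and Bb–D–F = Bb are all diatonic. But F–Ab–Cb is foreign: the diatonic ii on degree 2 is Fm, whereas Fdim comes from Eb minor. It is labeled ii°.

ii°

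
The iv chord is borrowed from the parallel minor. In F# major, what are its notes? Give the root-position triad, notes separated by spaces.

iv is built on scale degree 4, which is B in both F# major and its parallel. Stacking thirds in F# minor on B gives B–D–F#.

B D F#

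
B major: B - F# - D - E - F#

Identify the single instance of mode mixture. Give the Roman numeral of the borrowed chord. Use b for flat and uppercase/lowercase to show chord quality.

bIII

In B major the diatonic chords are B, C#m, D#m, E, F#, G#m, A#dim. Of the given chords, B, F# and E are diatonic. D (D–F#–A) doesn't fit — on degree 3 B major would have D#m (iii). D is the degree-3 chord of B minor, so it is the borrowed bIII.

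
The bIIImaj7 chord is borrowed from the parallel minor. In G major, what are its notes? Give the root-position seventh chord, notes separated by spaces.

The root of bIIImaj7 is the lowered 3rd degree: B becomes Bb. In G minor the chord on Bb is Bb–D–F–A.

Bb D F A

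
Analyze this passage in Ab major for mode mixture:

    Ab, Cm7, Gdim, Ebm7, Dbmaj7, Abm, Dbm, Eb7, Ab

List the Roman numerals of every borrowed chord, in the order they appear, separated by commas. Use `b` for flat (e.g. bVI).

The diatonic triads in Ab major are Ab, Bbm, Cm, Db, Eb, Fm, Gdim. Of the given chords, Ab, Cm7, Gdim, Dbmaj7 and Eb7 are diatonic. But Ebm7 (Eb–Gb–Bb–Db) is foreign: the diatonic V on degree 5 is Eb, whereas Ebm7 comes from Ab minor. It is labeled v7. Abm (Ab–Cb–Eb) doesn't fit — on degree 1 Ab major would have Ab (I). Abm is the degree-1 chord of Ab minor, so it is the borrowed i. Dbm (Db–Fb–Ab) doesn't fit — on degree 4 Ab major would have Db (IV). Dbm is the degree-4 chord of Ab minor, so it is the borrowed iv.

v7, i, iv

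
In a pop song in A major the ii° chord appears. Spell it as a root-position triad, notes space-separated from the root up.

B D F

ii° is built on scale degree 2, which is B in both A major and its parallel. Building the diminished chord from the parallel minor on B: B–D–F.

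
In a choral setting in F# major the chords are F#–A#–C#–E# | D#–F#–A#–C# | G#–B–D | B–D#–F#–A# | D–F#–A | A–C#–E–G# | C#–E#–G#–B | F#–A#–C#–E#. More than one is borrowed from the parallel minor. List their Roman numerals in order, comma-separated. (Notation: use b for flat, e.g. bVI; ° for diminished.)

ii°, bVI, bIIImaj7

In F# major the diatonic chords are F#, G#m, A#m, B, C#, D#m, E#dim. F#–A#–C#–E# = F#maj7, D#–F#–A#–C# = D#m7, B–D#–F#–A# = Bmaj7 and C#–E#–G#–B = C#7 are all diatonic. But G#–B–D is foreign: the diatonic ii on degree 2 is G#m, whereas G#dim comes from F# minor. It is labeled ii°. But D–F#–A is foreign: the diatonic vi on degree 6 is D#m, whereas D comes from F# minor. It is labeled bVI. A–C#–E–G# is not: scale degree 3 in F# major carries A#m (iii). In F# minor the chord on that degree is Amaj7, so here it functions as bIIImaj7, borrowed from the parallel minor.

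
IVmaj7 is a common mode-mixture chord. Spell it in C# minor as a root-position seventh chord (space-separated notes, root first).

F# A# C# E#

IVmaj7 is built on scale degree 4, which is F# in both C# minor and its parallel. Building the major-seventh chord from the parallel major on F#: F#–A#–C#–E#.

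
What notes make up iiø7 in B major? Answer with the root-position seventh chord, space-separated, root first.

The root, C#, is scale degree 2 — the same note in B major and B minor; only the chord quality changes. In B minor the chord on C# is C#–E–G–B.

C# E G B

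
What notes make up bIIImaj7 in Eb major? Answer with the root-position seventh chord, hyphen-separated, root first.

Scale degree 3 in Eb major is G. bIIImaj7 uses the lowered form, Gb, taken from Eb minor. In Eb minor the chord on Gb is Gb–Bb–Db–F.

Gb-Bb-Db-F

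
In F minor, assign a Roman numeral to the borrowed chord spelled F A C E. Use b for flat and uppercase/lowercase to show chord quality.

The root F is the diatonic 1st degree of F minor; the borrowing shows in the chord quality. The diatonic chord on degree 1 would be Fm (i), but F–A–C–E is the major-seventh chord from F major. As a borrowed chord it is labeled Imaj7.

Imaj7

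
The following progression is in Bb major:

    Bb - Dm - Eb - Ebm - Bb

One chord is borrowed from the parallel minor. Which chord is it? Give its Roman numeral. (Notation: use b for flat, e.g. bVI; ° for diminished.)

Bb major has the diatonic set Bb, Cm, Dm, Eb, F, Gm, Adim. Bb, Dm and Eb all belong to that set. Ebm (Eb–Gb–Bb) is not: scale degree 4 in Bb major carries Eb (IV). In Bb minor the chord on that degree is Ebm, so here it functions as iv, borrowed from the parallel minor.

iv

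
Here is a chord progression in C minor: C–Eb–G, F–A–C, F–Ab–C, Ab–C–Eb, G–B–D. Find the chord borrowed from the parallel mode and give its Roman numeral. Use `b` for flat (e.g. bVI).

In C minor (with V from harmonic minor) the diatonic chords are Cm, Ddim, Eb, Fm, G, Ab, Bb. C–Eb–G = Cm, F–Ab–C = Fm, Ab–C–Eb = Ab and G–B–D = G are all diatonic. F–A–C doesn't fit — on degree 4 C minor would have Fm (iv). F is the degree-4 chord of C major, so it is the borrowed IV.

IV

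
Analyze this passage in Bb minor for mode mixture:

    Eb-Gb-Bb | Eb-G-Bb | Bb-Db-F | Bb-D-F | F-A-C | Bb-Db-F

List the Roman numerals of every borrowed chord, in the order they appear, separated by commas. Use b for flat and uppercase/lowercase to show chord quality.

IV, I

Bb minor has the diatonic set Bbm, Cdim, Db, Ebm, F, Gb, Ab (with V from harmonic minor). Eb–Gb–Bb = Ebm, Bb–Db–F = Bbm and F–A–C = F all belong to that set. Eb–G–Bb is not: scale degree 4 in Bb minor carries Ebm (iv). In Bb major the chord on that degree is Eb, so here it functions as IV, borrowed from the parallel major. But Bb–D–F is foreign: the diatonic i on degree 1 is Bbm, whereas Bb comes from Bb major. It is labeled I.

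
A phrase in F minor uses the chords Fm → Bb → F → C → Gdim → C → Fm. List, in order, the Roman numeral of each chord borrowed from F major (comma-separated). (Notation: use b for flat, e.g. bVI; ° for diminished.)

In F minor (with V from harmonic minor) the diatonic chords are Fm, Gdim, Ab, Bbm, C, Db, Eb. Fm, C and Gdim all belong to that set. Bb (Bb–D–F) doesn't fit — on degree 4 F minor would have Bbm (iv). Bb is the degree-4 chord of F major, so it is the borrowed IV. But F (F–A–C) is foreign: the diatonic i on degree 1 is Fm, whereas F comes from F major. It is labeled I.

IV, I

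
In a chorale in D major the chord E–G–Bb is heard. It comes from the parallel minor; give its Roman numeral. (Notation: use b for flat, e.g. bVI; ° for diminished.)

ii°

The root E is the diatonic 2nd degree of D major; the borrowing shows in the chord quality. The diatonic chord on degree 2 would be Em (ii), but E–G–Bb is the diminished chord from D minor. As a borrowed chord it is labeled ii°.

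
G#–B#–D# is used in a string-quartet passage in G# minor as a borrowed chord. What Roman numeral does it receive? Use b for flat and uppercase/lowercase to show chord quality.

The root G# is the diatonic 1st degree of G# minor; the borrowing shows in the chord quality. G#–B#–D# is a major chord — the form found in G# major, not the diatonic i (G#m). Borrowed into G# minor it is written I.

I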